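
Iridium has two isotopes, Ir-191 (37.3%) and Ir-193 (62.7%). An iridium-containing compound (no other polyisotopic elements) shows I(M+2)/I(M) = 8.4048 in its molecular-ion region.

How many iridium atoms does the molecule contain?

The M+2/M ratio from n Ir atoms is n · q/p = n · 0.627/0.373.
n = 8.4048 × 0.373/0.627 = 5.00 ≈ 5

5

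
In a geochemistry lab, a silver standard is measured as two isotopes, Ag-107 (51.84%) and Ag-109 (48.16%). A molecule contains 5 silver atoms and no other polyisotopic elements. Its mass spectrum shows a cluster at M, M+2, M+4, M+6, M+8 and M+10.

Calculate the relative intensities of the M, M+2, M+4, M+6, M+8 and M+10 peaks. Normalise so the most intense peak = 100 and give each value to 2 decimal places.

11.59 : 53.82 : 100.00 : 92.90 : 43.15 : 8.02

Each Ag atom is independently Ag-107 (p = 0.5184) or Ag-109 (q = 0.4816); the cluster is the binomial expansion (p + q)^5.
P(M) = 0.5184^5 = 0.037439
P(M+2) = 5 × 0.5184^4 × 0.4816^1 = 0.173907
P(M+4) = 10 × 0.5184^3 × 0.4816^2 = 0.323123
P(M+6) = 10 × 0.5184^2 × 0.4816^3 = 0.300185
P(M+8) = 5 × 0.5184^1 × 0.4816^4 = 0.139438
P(M+10) = 0.4816^5 = 0.025908
The M+4 peak is largest (0.323123); scaling to 100 gives 11.59 : 53.82 : 100.00 : 92.90 : 43.15 : 8.02.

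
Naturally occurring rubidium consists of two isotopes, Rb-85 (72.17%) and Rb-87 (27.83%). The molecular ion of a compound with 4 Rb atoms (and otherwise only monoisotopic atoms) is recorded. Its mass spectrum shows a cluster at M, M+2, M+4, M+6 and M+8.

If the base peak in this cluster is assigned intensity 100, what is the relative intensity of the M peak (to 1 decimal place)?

(0.7217 + 0.2783)^4 gives M 0.2713, M+2 0.4184, M+4 0.2420, M+6 0.0622, M+8 0.0060; the largest is M+2.
P(M+2) = C(4,1) × 0.7217^3 × 0.2783^1 = 4 × 0.37589809 × 0.2783 = 0.418450 (base)
P(M) = C(4,0) × 0.7217^4 × 0.2783^0 = 1 × 0.27128565 × 1.0000 = 0.271286
Relative intensity = 0.271286 / 0.418450 × 100 = 64.8

64.8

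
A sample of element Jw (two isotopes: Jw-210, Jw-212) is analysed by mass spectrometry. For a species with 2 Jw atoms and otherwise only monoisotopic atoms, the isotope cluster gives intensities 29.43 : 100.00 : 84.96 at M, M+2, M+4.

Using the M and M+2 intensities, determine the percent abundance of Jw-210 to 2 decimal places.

Let p = fractional abundance of Jw-210. I(M+2)/I(M) = [C(2,1)·p^1·(1−p)] / p^2 = 2·(1−p)/p = 100.00/29.43 = 3.3979
(1−p)/p = 3.3979/2 = 1.6989  ⇒  p = 1/(1 + 1.6989) = 0.3705
Jw-210: 37.05%, Jw-212: 62.95%.

37.05%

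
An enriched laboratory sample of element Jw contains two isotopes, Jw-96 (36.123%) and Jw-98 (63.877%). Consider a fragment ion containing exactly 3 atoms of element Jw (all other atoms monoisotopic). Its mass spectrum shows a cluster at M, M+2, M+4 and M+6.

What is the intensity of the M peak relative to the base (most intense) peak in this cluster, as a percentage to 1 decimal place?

10.7%

Binomial terms of (0.36123 + 0.63877)^3: M 0.0471, M+2 0.2501, M+4 0.4422, M+6 0.2606 → M+4 is the base peak.
P(M+4) = C(3,2) × 0.36123^1 × 0.63877^2 = 3 × 0.36123 × 0.40802711 = 0.442175 (base)
P(M) = C(3,0) × 0.36123^3 × 0.63877^0 = 1 × 0.04713586 × 1.0000 = 0.047136
Relative intensity = 0.047136 / 0.442175 × 100 = 10.7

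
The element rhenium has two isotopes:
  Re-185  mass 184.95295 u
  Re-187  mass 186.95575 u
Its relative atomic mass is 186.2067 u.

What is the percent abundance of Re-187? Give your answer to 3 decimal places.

Writing the weighted mean with unknown fraction x of Re-185:
184.95295·x + 186.95575·(1 − x) = 186.2067
(184.95295 − 186.95575)·x = 186.2067 − 186.95575
x = -0.74905 / -2.00280 = 0.37400 → 37.400% Re-185, 62.600% Re-187.

62.600%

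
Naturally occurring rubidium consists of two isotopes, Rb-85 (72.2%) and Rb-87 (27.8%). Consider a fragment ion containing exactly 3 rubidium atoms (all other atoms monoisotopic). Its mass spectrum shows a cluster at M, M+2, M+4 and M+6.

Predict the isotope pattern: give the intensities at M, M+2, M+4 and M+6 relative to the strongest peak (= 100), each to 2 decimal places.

86.57 : 100.00 : 38.50 : 4.94

The 3 Rb atoms are independent, so intensities follow the terms of (0.722 + 0.278)^3.
P(M) = 0.722^3 = 0.376367
P(M+2) = 3 × 0.722^2 × 0.278^1 = 0.434751
P(M+4) = 3 × 0.722^1 × 0.278^2 = 0.167397
P(M+6) = 0.278^3 = 0.021485
The M+2 peak is largest (0.434751); scaling to 100 gives 86.57 : 100.00 : 38.50 : 4.94.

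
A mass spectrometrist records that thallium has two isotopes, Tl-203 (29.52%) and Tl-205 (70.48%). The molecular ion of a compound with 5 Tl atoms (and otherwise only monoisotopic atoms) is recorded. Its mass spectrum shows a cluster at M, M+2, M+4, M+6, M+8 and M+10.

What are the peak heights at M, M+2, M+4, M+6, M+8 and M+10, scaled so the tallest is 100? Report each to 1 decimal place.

0.6 : 7.3 : 35.1 : 83.8 : 100.0 : 47.8

The 5 Tl atoms are independent, so intensities follow the terms of (0.2952 + 0.7048)^5.
P(M) = 0.2952^5 = 0.002242
P(M+2) = 5 × 0.2952^4 × 0.7048^1 = 0.026761
P(M+4) = 10 × 0.2952^3 × 0.7048^2 = 0.127785
P(M+6) = 10 × 0.2952^2 × 0.7048^3 = 0.305092
P(M+8) = 5 × 0.2952^1 × 0.7048^4 = 0.364208
P(M+10) = 0.7048^5 = 0.173912
The M+8 peak is largest (0.364208); scaling to 100 gives 0.6 : 7.3 : 35.1 : 83.8 : 100.0 : 47.8.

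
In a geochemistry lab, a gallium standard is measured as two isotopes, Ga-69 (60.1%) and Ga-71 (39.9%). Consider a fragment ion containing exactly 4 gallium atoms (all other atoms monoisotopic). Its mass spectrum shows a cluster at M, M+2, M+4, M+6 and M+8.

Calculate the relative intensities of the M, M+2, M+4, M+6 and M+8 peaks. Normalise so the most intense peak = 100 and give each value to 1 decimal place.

37.7 : 100.0 : 99.6 : 44.1 : 7.3

Each Ga atom is independently Ga-69 (p = 0.601) or Ga-71 (q = 0.399); the cluster is the binomial expansion (p + q)^4.
P(M) = 0.601^4 = 0.130466
P(M+2) = 4 × 0.601^3 × 0.399^1 = 0.346463
P(M+4) = 6 × 0.601^2 × 0.399^2 = 0.345021
P(M+6) = 4 × 0.601^1 × 0.399^3 = 0.152705
P(M+8) = 0.399^4 = 0.025345
The M+2 peak is largest (0.346463); scaling to 100 gives 37.7 : 100.0 : 99.6 : 44.1 : 7.3.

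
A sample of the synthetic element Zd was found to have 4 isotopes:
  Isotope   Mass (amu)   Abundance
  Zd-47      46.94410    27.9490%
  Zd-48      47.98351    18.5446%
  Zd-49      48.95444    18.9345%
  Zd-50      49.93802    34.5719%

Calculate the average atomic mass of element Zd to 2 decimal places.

48.55 amu

Ar = Σ fᵢ·mᵢ = 0.279490 × 46.94410 + 0.185446 × 47.98351 + 0.189345 × 48.95444 + 0.345719 × 49.93802
= 13.120407 + 8.898350 + 9.269278 + 17.264522 = 48.552557 amu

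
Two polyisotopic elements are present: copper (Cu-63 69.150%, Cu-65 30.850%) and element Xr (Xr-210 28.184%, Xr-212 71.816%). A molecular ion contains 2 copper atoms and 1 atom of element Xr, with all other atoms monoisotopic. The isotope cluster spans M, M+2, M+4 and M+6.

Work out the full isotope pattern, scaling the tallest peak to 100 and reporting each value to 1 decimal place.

29.1 : 100.0 : 71.9 : 14.7

Copper pattern (n=2): 0.47817225 : 0.4266555 : 0.09517225
Element Xr pattern (n=1): 0.28184 : 0.71816
Convolve the two distributions (both contribute in 2-u steps):
  M: 0.47817225×0.28184 = 0.134768
  M+2: 0.47817225×0.71816 + 0.4266555×0.28184 = 0.463653
  M+4: 0.4266555×0.71816 + 0.09517225×0.28184 = 0.333230
  M+6: 0.09517225×0.71816 = 0.068349
Scale to base peak (0.463653) = 100: 29.1 : 100.0 : 71.9 : 14.7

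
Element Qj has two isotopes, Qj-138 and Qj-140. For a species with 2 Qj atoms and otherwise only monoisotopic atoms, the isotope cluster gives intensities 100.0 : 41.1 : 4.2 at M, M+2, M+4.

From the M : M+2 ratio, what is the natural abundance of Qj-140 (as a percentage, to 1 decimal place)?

17.0%

If p is the fraction of Qj that is Qj-138, then I(M+2)/I(M) = [C(2,1)·p^1·(1−p)] / p^2 = 2·(1−p)/p = 41.1/100.0 = 0.4110
(1−p)/p = 0.4110/2 = 0.2055  ⇒  p = 1/(1 + 0.2055) = 0.8295
Qj-138: 83.0%, Qj-140: 17.0%.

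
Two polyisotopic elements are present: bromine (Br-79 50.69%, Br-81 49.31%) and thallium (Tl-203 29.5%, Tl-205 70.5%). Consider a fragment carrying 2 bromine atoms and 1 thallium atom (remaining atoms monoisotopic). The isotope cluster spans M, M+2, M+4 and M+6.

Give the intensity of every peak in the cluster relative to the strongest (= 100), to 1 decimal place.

Bromine pattern (n=2): 0.25694761 : 0.49990478 : 0.24314761
Thallium pattern (n=1): 0.2950 : 0.7050
Convolve the two distributions (both contribute in 2-u steps):
  M: 0.25694761×0.2950 = 0.075800
  M+2: 0.25694761×0.7050 + 0.49990478×0.2950 = 0.328620
  M+4: 0.49990478×0.7050 + 0.24314761×0.2950 = 0.424161
  M+6: 0.24314761×0.7050 = 0.171419
Scale to base peak (0.424161) = 100: 17.9 : 77.5 : 100.0 : 40.4

17.9 : 77.5 : 100.0 : 40.4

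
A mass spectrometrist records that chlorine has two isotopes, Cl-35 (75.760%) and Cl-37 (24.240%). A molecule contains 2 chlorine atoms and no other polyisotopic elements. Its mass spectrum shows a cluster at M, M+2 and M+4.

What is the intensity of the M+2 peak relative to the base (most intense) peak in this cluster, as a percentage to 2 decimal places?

63.99%

Term probabilities: M 0.5740, M+2 0.3673, M+4 0.0588. Base peak = M.
P(M) = C(2,0) × 0.75760^2 × 0.24240^0 = 1 × 0.57395776 × 1.0000 = 0.573958 (base)
P(M+2) = C(2,1) × 0.75760^1 × 0.24240^1 = 2 × 0.7576 × 0.2424 = 0.367284
Relative intensity = 0.367284 / 0.573958 × 100 = 63.99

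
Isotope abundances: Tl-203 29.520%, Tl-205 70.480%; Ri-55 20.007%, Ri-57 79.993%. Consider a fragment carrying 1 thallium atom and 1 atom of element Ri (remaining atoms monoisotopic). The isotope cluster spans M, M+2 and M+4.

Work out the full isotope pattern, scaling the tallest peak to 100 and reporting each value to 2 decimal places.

Thallium pattern (n=1): 0.2952 : 0.7048
Element Ri pattern (n=1): 0.20007 : 0.79993
Convolve the two distributions (both contribute in 2-u steps):
  M: 0.2952×0.20007 = 0.059061
  M+2: 0.2952×0.79993 + 0.7048×0.20007 = 0.377149
  M+4: 0.7048×0.79993 = 0.563791
Scale to base peak (0.563791) = 100: 10.48 : 66.90 : 100.00

10.48 : 66.90 : 100.00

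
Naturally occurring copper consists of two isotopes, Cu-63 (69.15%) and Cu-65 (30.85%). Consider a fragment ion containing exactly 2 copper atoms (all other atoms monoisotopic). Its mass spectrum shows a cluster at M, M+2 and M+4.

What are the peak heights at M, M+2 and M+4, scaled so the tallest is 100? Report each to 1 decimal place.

Expanding (0.6915 + 0.3085)^2:
P(M) = 0.6915^2 = 0.478172
P(M+2) = 2 × 0.6915^1 × 0.3085^1 = 0.426656
P(M+4) = 0.3085^2 = 0.095172
The M peak is largest (0.478172); scaling to 100 gives 100.0 : 89.2 : 19.9.

100.0 : 89.2 : 19.9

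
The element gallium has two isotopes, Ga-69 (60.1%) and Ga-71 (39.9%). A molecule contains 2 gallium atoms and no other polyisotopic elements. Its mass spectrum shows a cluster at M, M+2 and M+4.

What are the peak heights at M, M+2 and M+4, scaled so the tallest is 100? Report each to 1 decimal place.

The 2 Ga atoms are independent, so intensities follow the terms of (0.601 + 0.399)^2.
P(M) = 0.601^2 = 0.361201
P(M+2) = 2 × 0.601^1 × 0.399^1 = 0.479598
P(M+4) = 0.399^2 = 0.159201
The M+2 peak is largest (0.479598); scaling to 100 gives 75.3 : 100.0 : 33.2.

75.3 : 100.0 : 33.2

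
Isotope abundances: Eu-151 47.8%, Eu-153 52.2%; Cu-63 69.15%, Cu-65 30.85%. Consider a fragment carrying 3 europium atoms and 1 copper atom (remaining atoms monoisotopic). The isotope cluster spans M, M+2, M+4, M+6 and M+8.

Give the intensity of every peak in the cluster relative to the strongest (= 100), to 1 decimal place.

Europium pattern (n=3): 0.10921535 : 0.35780594 : 0.39074206 : 0.14223665
Copper pattern (n=1): 0.6915 : 0.3085
Convolve the two distributions (both contribute in 2-u steps):
  M: 0.10921535×0.6915 = 0.075522
  M+2: 0.10921535×0.3085 + 0.35780594×0.6915 = 0.281116
  M+4: 0.35780594×0.3085 + 0.39074206×0.6915 = 0.380581
  M+6: 0.39074206×0.3085 + 0.14223665×0.6915 = 0.218901
  M+8: 0.14223665×0.3085 = 0.043880
Scale to base peak (0.380581) = 100: 19.8 : 73.9 : 100.0 : 57.5 : 11.5

19.8 : 73.9 : 100.0 : 57.5 : 11.5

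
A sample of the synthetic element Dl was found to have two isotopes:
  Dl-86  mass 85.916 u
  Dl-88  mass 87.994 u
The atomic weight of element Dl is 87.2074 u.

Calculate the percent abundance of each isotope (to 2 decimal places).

Let x be the fractional abundance of Dl-86; then Dl-88 has abundance 1 − x.
85.916·x + 87.994·(1 − x) = 87.2074
(85.916 − 87.994)·x = 87.2074 − 87.994
x = -0.7866 / -2.078 = 0.37854 → 37.85% Dl-86, 62.15% Dl-88.

Dl-86: 37.85%, Dl-88: 62.15%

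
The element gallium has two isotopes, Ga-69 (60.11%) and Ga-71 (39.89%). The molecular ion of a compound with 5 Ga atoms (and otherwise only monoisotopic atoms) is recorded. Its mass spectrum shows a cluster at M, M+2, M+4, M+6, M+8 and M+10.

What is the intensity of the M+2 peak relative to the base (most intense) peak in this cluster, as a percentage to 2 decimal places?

75.34%

(0.6011 + 0.3989)^5 gives M 0.0785, M+2 0.2604, M+4 0.3456, M+6 0.2293, M+8 0.0761, M+10 0.0101; the largest is M+4.
P(M+4) = C(5,2) × 0.6011^3 × 0.3989^2 = 10 × 0.21719018 × 0.15912121 = 0.345596 (base)
P(M+2) = C(5,1) × 0.6011^4 × 0.3989^1 = 5 × 0.13055302 × 0.3989 = 0.260388
Relative intensity = 0.260388 / 0.345596 × 100 = 75.34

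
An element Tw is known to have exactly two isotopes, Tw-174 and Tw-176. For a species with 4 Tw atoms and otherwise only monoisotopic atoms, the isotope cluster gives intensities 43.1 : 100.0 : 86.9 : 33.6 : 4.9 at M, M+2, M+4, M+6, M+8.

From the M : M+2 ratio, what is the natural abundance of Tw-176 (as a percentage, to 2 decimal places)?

36.71%

Let p = fractional abundance of Tw-174. I(M+2)/I(M) = [C(4,1)·p^3·(1−p)] / p^4 = 4·(1−p)/p = 100.0/43.1 = 2.3202
(1−p)/p = 2.3202/4 = 0.5800  ⇒  p = 1/(1 + 0.5800) = 0.6329
Tw-174: 63.29%, Tw-176: 36.71%.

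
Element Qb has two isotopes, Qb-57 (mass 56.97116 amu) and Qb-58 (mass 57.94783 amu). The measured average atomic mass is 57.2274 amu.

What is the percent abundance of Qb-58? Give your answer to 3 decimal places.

26.236%

With x = fraction of Qb-57 (so Qb-58 is 1 − x):
56.97116·x + 57.94783·(1 − x) = 57.2274
(56.97116 − 57.94783)·x = 57.2274 − 57.94783
x = -0.72043 / -0.97667 = 0.73764 → 73.764% Qb-57, 26.236% Qb-58.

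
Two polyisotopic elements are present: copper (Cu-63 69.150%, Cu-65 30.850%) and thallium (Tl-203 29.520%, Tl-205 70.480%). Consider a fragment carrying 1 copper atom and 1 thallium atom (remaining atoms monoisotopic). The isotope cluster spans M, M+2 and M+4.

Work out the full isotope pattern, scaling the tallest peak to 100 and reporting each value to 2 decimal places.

Copper pattern (n=1): 0.6915 : 0.3085
Thallium pattern (n=1): 0.2952 : 0.7048
Convolve the two distributions (both contribute in 2-u steps):
  M: 0.6915×0.2952 = 0.204131
  M+2: 0.6915×0.7048 + 0.3085×0.2952 = 0.578438
  M+4: 0.3085×0.7048 = 0.217431
Scale to base peak (0.578438) = 100: 35.29 : 100.00 : 37.59

35.29 : 100.00 : 37.59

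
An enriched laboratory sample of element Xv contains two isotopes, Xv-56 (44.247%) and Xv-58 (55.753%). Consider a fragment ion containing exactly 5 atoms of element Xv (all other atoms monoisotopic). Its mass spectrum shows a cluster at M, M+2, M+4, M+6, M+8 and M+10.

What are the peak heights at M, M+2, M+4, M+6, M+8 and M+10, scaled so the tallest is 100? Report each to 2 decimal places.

Each Xv atom is independently Xv-56 (p = 0.44247) or Xv-58 (q = 0.55753); the cluster is the binomial expansion (p + q)^5.
P(M) = 0.44247^5 = 0.016960
P(M+2) = 5 × 0.44247^4 × 0.55753^1 = 0.106850
P(M+4) = 10 × 0.44247^3 × 0.55753^2 = 0.269270
P(M+6) = 10 × 0.44247^2 × 0.55753^3 = 0.339291
P(M+8) = 5 × 0.44247^1 × 0.55753^4 = 0.213760
P(M+10) = 0.55753^5 = 0.053869
The M+6 peak is largest (0.339291); scaling to 100 gives 5.00 : 31.49 : 79.36 : 100.00 : 63.00 : 15.88.

5.00 : 31.49 : 79.36 : 100.00 : 63.00 : 15.88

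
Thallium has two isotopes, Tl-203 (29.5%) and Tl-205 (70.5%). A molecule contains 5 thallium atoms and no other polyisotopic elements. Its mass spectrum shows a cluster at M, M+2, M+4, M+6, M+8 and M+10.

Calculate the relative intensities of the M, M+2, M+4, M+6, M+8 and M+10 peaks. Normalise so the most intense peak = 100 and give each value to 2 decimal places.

0.61 : 7.33 : 35.02 : 83.69 : 100.00 : 47.80

The 5 Tl atoms are independent, so intensities follow the terms of (0.295 + 0.705)^5.
P(M) = 0.295^5 = 0.002234
P(M+2) = 5 × 0.295^4 × 0.705^1 = 0.026696
P(M+4) = 10 × 0.295^3 × 0.705^2 = 0.127598
P(M+6) = 10 × 0.295^2 × 0.705^3 = 0.304938
P(M+8) = 5 × 0.295^1 × 0.705^4 = 0.364375
P(M+10) = 0.705^5 = 0.174159
The M+8 peak is largest (0.364375); scaling to 100 gives 0.61 : 7.33 : 35.02 : 83.69 : 100.00 : 47.80.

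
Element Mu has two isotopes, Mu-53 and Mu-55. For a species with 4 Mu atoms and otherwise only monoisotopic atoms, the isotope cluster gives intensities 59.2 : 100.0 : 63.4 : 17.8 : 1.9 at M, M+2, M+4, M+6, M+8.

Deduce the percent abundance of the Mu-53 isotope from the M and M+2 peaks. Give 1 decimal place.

70.3%

Let p = fractional abundance of Mu-53. I(M+2)/I(M) = [C(4,1)·p^3·(1−p)] / p^4 = 4·(1−p)/p = 100.0/59.2 = 1.6892
(1−p)/p = 1.6892/4 = 0.4223  ⇒  p = 1/(1 + 0.4223) = 0.7031
Mu-53: 70.3%, Mu-55: 29.7%.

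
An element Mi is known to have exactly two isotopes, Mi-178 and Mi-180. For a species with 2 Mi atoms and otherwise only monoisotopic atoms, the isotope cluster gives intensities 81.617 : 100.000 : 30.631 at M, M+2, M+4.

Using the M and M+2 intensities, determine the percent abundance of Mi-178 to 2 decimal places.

Write p for the Mi-178 fraction. I(M+2)/I(M) = [C(2,1)·p^1·(1−p)] / p^2 = 2·(1−p)/p = 100.000/81.617 = 1.2252
(1−p)/p = 1.2252/2 = 0.6126  ⇒  p = 1/(1 + 0.6126) = 0.6201
Mi-178: 62.01%, Mi-180: 37.99%.

62.01%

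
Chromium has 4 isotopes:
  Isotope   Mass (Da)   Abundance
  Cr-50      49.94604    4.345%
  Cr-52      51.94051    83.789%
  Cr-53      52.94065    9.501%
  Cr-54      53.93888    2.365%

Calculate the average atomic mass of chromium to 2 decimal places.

Ar = Σ fᵢ·mᵢ = 0.04345 × 49.94604 + 0.83789 × 51.94051 + 0.09501 × 52.94065 + 0.02365 × 53.93888
= 2.170155 + 43.520434 + 5.029891 + 1.275655 = 51.996135 Da

52.00 Da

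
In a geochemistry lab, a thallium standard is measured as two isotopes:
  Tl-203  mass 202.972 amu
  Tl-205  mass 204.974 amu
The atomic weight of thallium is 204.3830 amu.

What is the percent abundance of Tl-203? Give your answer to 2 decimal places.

29.52%

Writing the weighted mean with unknown fraction x of Tl-203:
202.972·x + 204.974·(1 − x) = 204.3830
(202.972 − 204.974)·x = 204.3830 − 204.974
x = -0.5910 / -2.002 = 0.29520 → 29.52% Tl-203, 70.48% Tl-205.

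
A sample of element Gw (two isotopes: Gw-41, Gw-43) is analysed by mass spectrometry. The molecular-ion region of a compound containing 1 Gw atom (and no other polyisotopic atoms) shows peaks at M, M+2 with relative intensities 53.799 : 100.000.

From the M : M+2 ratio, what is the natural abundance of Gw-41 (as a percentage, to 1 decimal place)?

35.0%

If p is the fraction of Gw that is Gw-41, then I(M+2)/I(M) = [C(1,1)·p^0·(1−p)] / p^1 = 1·(1−p)/p = 100.000/53.799 = 1.8588
(1−p)/p = 1.8588/1 = 1.8588  ⇒  p = 1/(1 + 1.8588) = 0.3498
Gw-41: 35.0%, Gw-43: 65.0%.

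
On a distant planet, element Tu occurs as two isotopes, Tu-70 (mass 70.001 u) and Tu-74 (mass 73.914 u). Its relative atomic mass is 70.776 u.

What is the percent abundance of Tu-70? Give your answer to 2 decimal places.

80.19%

Writing the weighted mean with unknown fraction x of Tu-70:
70.001·x + 73.914·(1 − x) = 70.776
(70.001 − 73.914)·x = 70.776 − 73.914
x = -3.138 / -3.913 = 0.80194 → 80.19% Tu-70, 19.81% Tu-74.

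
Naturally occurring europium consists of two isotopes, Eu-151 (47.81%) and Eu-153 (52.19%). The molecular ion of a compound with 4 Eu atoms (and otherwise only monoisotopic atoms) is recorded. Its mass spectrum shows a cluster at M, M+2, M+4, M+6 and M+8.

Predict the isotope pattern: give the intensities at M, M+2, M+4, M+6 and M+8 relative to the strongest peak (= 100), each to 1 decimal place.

14.0 : 61.1 : 100.0 : 72.8 : 19.9

The 4 Eu atoms are independent, so intensities follow the terms of (0.4781 + 0.5219)^4.
P(M) = 0.4781^4 = 0.052249
P(M+2) = 4 × 0.4781^3 × 0.5219^1 = 0.228141
P(M+4) = 6 × 0.4781^2 × 0.5219^2 = 0.373563
P(M+6) = 4 × 0.4781^1 × 0.5219^3 = 0.271857
P(M+8) = 0.5219^4 = 0.074191
The M+4 peak is largest (0.373563); scaling to 100 gives 14.0 : 61.1 : 100.0 : 72.8 : 19.9.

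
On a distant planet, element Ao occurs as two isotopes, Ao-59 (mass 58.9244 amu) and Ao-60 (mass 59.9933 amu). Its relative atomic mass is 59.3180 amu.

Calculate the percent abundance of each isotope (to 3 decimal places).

Ao-59: 63.177%, Ao-60: 36.823%

Let x be the fractional abundance of Ao-59; then Ao-60 has abundance 1 − x.
58.9244·x + 59.9933·(1 − x) = 59.3180
(58.9244 − 59.9933)·x = 59.3180 − 59.9933
x = -0.6753 / -1.0689 = 0.63177 → 63.177% Ao-59, 36.823% Ao-60.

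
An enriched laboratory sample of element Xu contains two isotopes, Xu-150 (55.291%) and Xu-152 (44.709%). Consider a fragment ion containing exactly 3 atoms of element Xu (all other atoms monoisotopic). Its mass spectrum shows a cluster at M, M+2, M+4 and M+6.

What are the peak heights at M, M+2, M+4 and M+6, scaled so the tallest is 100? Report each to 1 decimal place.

41.2 : 100.0 : 80.9 : 21.8

Expanding (0.55291 + 0.44709)^3:
P(M) = 0.55291^3 = 0.169030
P(M+2) = 3 × 0.55291^2 × 0.44709^1 = 0.410039
P(M+4) = 3 × 0.55291^1 × 0.44709^2 = 0.331563
P(M+6) = 0.44709^3 = 0.089369
The M+2 peak is largest (0.410039); scaling to 100 gives 41.2 : 100.0 : 80.9 : 21.8.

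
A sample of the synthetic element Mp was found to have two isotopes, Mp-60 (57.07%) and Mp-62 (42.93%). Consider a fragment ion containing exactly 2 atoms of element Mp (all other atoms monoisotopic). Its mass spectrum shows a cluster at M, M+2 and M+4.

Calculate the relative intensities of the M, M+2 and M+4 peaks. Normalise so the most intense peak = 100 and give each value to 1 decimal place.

66.5 : 100.0 : 37.6

Expanding (0.5707 + 0.4293)^2:
P(M) = 0.5707^2 = 0.325698
P(M+2) = 2 × 0.5707^1 × 0.4293^1 = 0.490003
P(M+4) = 0.4293^2 = 0.184298
The M+2 peak is largest (0.490003); scaling to 100 gives 66.5 : 100.0 : 37.6.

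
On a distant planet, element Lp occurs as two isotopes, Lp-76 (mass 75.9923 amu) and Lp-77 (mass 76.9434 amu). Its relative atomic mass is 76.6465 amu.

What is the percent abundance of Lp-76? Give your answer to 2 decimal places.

Let x be the fractional abundance of Lp-76; then Lp-77 has abundance 1 − x.
75.9923·x + 76.9434·(1 − x) = 76.6465
(75.9923 − 76.9434)·x = 76.6465 − 76.9434
x = -0.2969 / -0.9511 = 0.31216 → 31.22% Lp-76, 68.78% Lp-77.

31.22%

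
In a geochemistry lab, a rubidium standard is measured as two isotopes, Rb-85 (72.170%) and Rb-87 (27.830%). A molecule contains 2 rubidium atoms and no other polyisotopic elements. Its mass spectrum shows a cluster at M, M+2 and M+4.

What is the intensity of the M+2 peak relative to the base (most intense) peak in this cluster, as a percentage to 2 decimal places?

(0.72170 + 0.27830)^2 gives M 0.5209, M+2 0.4017, M+4 0.0775; the largest is M.
P(M) = C(2,0) × 0.72170^2 × 0.27830^0 = 1 × 0.52085089 × 1.0000 = 0.520851 (base)
P(M+2) = C(2,1) × 0.72170^1 × 0.27830^1 = 2 × 0.7217 × 0.2783 = 0.401698
Relative intensity = 0.401698 / 0.520851 × 100 = 77.12

77.12%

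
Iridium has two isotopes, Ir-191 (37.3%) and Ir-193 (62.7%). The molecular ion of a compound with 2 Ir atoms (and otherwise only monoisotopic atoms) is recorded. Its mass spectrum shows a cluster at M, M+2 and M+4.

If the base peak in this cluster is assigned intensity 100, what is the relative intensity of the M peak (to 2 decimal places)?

29.74

Binomial terms of (0.373 + 0.627)^2: M 0.1391, M+2 0.4677, M+4 0.3931 → M+2 is the base peak.
P(M+2) = C(2,1) × 0.373^1 × 0.627^1 = 2 × 0.3730 × 0.6270 = 0.467742 (base)
P(M) = C(2,0) × 0.373^2 × 0.627^0 = 1 × 0.139129 × 1.0000 = 0.139129
Relative intensity = 0.139129 / 0.467742 × 100 = 29.74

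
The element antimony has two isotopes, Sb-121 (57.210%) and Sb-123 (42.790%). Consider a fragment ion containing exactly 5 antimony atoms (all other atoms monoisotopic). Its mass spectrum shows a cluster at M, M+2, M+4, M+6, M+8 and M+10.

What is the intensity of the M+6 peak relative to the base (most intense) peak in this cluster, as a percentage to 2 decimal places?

(0.57210 + 0.42790)^5 gives M 0.0613, M+2 0.2292, M+4 0.3428, M+6 0.2564, M+8 0.0959, M+10 0.0143; the largest is M+4.
P(M+4) = C(5,2) × 0.57210^3 × 0.42790^2 = 10 × 0.18724742 × 0.18309841 = 0.342847 (base)
P(M+6) = C(5,3) × 0.57210^2 × 0.42790^3 = 10 × 0.32729841 × 0.07834781 = 0.256431
Relative intensity = 0.256431 / 0.342847 × 100 = 74.79

74.79%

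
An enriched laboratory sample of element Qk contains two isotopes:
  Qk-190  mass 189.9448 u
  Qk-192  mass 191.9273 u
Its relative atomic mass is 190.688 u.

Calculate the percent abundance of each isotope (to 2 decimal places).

Qk-190: 62.51%, Qk-192: 37.49%

Let x be the fractional abundance of Qk-190; then Qk-192 has abundance 1 − x.
189.9448·x + 191.9273·(1 − x) = 190.688
(189.9448 − 191.9273)·x = 190.688 − 191.9273
x = -1.2393 / -1.9825 = 0.62512 → 62.51% Qk-190, 37.49% Qk-192.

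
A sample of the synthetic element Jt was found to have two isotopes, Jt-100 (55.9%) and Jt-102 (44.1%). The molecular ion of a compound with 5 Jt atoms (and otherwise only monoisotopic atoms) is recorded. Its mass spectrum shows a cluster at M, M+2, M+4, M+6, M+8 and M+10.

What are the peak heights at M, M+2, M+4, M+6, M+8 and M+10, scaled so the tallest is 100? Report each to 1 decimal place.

16.1 : 63.4 : 100.0 : 78.9 : 31.1 : 4.9

The 5 Jt atoms are independent, so intensities follow the terms of (0.559 + 0.441)^5.
P(M) = 0.559^5 = 0.054583
P(M+2) = 5 × 0.559^4 × 0.441^1 = 0.215306
P(M+4) = 10 × 0.559^3 × 0.441^2 = 0.339713
P(M+6) = 10 × 0.559^2 × 0.441^3 = 0.268003
P(M+8) = 5 × 0.559^1 × 0.441^4 = 0.105715
P(M+10) = 0.441^5 = 0.016680
The M+4 peak is largest (0.339713); scaling to 100 gives 16.1 : 63.4 : 100.0 : 78.9 : 31.1 : 4.9.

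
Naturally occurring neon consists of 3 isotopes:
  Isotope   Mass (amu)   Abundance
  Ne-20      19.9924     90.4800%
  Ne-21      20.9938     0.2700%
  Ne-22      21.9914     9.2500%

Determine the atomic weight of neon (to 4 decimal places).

20.1800 amu

The abundance-weighted mean is 0.904800 × 19.9924 + 0.002700 × 20.9938 + 0.092500 × 21.9914
= 18.08912 + 0.05668 + 2.03420 = 20.18000 amu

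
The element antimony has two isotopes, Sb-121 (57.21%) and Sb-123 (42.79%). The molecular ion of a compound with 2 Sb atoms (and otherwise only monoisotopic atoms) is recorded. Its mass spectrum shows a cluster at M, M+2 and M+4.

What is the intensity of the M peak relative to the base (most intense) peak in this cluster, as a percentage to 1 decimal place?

Binomial terms of (0.5721 + 0.4279)^2: M 0.3273, M+2 0.4896, M+4 0.1831 → M+2 is the base peak.
P(M+2) = C(2,1) × 0.5721^1 × 0.4279^1 = 2 × 0.5721 × 0.4279 = 0.489603 (base)
P(M) = C(2,0) × 0.5721^2 × 0.4279^0 = 1 × 0.32729841 × 1.0000 = 0.327298
Relative intensity = 0.327298 / 0.489603 × 100 = 66.8

66.8%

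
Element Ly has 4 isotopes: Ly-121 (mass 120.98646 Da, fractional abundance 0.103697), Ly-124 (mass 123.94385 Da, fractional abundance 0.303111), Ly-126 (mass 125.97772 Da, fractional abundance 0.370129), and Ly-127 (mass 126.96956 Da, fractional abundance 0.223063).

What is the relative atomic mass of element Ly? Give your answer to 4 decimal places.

The abundance-weighted mean is 0.103697 × 120.98646 + 0.303111 × 123.94385 + 0.370129 × 125.97772 + 0.223063 × 126.96956
= 12.545933 + 37.568744 + 46.628008 + 28.322211 = 125.064896 Da

125.0649 Da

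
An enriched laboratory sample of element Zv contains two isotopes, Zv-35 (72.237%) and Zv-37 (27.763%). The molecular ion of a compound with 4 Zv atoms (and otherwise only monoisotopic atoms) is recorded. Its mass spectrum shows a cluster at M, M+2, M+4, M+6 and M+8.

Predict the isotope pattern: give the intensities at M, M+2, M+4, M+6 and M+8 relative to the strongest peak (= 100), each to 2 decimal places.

The 4 Zv atoms are independent, so intensities follow the terms of (0.72237 + 0.27763)^4.
P(M) = 0.72237^4 = 0.272294
P(M+2) = 4 × 0.72237^3 × 0.27763^1 = 0.418606
P(M+4) = 6 × 0.72237^2 × 0.27763^2 = 0.241326
P(M+6) = 4 × 0.72237^1 × 0.27763^3 = 0.061833
P(M+8) = 0.27763^4 = 0.005941
The M+2 peak is largest (0.418606); scaling to 100 gives 65.05 : 100.00 : 57.65 : 14.77 : 1.42.

65.05 : 100.00 : 57.65 : 14.77 : 1.42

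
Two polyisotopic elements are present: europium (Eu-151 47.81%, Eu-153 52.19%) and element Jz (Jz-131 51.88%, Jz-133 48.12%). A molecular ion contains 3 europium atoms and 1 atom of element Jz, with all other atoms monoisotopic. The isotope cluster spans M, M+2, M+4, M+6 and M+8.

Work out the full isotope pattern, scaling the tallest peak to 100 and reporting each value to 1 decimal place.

Europium pattern (n=3): 0.10928391 : 0.3578871 : 0.39067407 : 0.14215492
Element Jz pattern (n=1): 0.5188 : 0.4812
Convolve the two distributions (both contribute in 2-u steps):
  M: 0.10928391×0.5188 = 0.056696
  M+2: 0.10928391×0.4812 + 0.3578871×0.5188 = 0.238259
  M+4: 0.3578871×0.4812 + 0.39067407×0.5188 = 0.374897
  M+6: 0.39067407×0.4812 + 0.14215492×0.5188 = 0.261742
  M+8: 0.14215492×0.4812 = 0.068405
Scale to base peak (0.374897) = 100: 15.1 : 63.6 : 100.0 : 69.8 : 18.2

15.1 : 63.6 : 100.0 : 69.8 : 18.2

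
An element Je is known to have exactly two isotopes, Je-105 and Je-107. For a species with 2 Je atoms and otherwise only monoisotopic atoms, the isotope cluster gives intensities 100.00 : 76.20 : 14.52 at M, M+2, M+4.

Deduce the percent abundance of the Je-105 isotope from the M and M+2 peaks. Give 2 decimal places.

If p is the fraction of Je that is Je-105, then I(M+2)/I(M) = [C(2,1)·p^1·(1−p)] / p^2 = 2·(1−p)/p = 76.20/100.00 = 0.7620
(1−p)/p = 0.7620/2 = 0.3810  ⇒  p = 1/(1 + 0.3810) = 0.7241
Je-105: 72.41%, Je-107: 27.59%.

72.41%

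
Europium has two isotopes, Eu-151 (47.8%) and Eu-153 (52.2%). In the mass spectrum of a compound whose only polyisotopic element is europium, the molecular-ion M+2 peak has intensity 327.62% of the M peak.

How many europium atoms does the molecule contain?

3

With n Eu atoms, P(M+2)/P(M) = C(n,1)·p^(n−1)q / p^n = n·q/p = n · 0.522/0.478.
n = 3.2762 × 0.478/0.522 = 3.00 ≈ 3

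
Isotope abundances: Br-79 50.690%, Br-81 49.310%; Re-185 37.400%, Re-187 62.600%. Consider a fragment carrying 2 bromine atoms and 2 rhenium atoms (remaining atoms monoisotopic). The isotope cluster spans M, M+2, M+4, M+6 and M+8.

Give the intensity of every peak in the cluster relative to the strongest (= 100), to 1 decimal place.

9.7 : 51.6 : 100.0 : 84.0 : 25.8

Bromine pattern (n=2): 0.25694761 : 0.49990478 : 0.24314761
Rhenium pattern (n=2): 0.139876 : 0.468248 : 0.391876
Convolve the two distributions (both contribute in 2-u steps):
  M: 0.25694761×0.139876 = 0.035941
  M+2: 0.25694761×0.468248 + 0.49990478×0.139876 = 0.190240
  M+4: 0.25694761×0.391876 + 0.49990478×0.468248 + 0.24314761×0.139876 = 0.368782
  M+6: 0.49990478×0.391876 + 0.24314761×0.468248 = 0.309754
  M+8: 0.24314761×0.391876 = 0.095284
Scale to base peak (0.368782) = 100: 9.7 : 51.6 : 100.0 : 84.0 : 25.8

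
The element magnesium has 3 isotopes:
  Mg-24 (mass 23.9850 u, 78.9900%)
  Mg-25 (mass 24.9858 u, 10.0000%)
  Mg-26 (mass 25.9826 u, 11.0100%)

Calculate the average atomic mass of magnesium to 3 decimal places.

Average mass = Σ (abundance × isotope mass) = 0.789900 × 23.9850 + 0.100000 × 24.9858 + 0.110100 × 25.9826
= 18.94575 + 2.49858 + 2.86068 = 24.30501 u

24.305 u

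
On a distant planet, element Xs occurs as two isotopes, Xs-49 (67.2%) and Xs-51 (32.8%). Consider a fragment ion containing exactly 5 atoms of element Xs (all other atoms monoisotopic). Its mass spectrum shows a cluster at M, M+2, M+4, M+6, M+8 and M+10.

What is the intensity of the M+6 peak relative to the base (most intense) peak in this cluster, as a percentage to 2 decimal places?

47.65%

Binomial terms of (0.672 + 0.328)^5: M 0.1370, M+2 0.3344, M+4 0.3265, M+6 0.1594, M+8 0.0389, M+10 0.0038 → M+2 is the base peak.
P(M+2) = C(5,1) × 0.672^4 × 0.328^1 = 5 × 0.20392811 × 0.3280 = 0.334442 (base)
P(M+6) = C(5,3) × 0.672^2 × 0.328^3 = 10 × 0.451584 × 0.03528755 = 0.159353
Relative intensity = 0.159353 / 0.334442 × 100 = 47.65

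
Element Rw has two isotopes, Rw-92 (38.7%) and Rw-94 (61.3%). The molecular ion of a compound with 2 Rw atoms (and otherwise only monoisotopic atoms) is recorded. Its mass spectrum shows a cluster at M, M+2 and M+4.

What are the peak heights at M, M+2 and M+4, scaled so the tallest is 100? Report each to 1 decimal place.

31.6 : 100.0 : 79.2

The 2 Rw atoms are independent, so intensities follow the terms of (0.387 + 0.613)^2.
P(M) = 0.387^2 = 0.149769
P(M+2) = 2 × 0.387^1 × 0.613^1 = 0.474462
P(M+4) = 0.613^2 = 0.375769
The M+2 peak is largest (0.474462); scaling to 100 gives 31.6 : 100.0 : 79.2.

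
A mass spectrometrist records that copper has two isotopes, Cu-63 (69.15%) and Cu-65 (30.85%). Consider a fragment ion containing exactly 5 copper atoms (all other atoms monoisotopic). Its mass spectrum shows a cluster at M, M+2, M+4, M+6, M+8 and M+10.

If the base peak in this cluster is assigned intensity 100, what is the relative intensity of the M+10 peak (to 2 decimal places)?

0.79

Term probabilities: M 0.1581, M+2 0.3527, M+4 0.3147, M+6 0.1404, M+8 0.0313, M+10 0.0028. Base peak = M+2.
P(M+2) = C(5,1) × 0.6915^4 × 0.3085^1 = 5 × 0.2286487 × 0.3085 = 0.352691 (base)
P(M+10) = C(5,5) × 0.6915^0 × 0.3085^5 = 1 × 1.0000 × 0.00279432 = 0.002794
Relative intensity = 0.002794 / 0.352691 × 100 = 0.79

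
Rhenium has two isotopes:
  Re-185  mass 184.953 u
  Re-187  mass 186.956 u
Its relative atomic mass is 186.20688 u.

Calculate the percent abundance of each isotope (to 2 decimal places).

Writing the weighted mean with unknown fraction x of Re-185:
184.953·x + 186.956·(1 − x) = 186.20688
(184.953 − 186.956)·x = 186.20688 − 186.956
x = -0.74912 / -2.003 = 0.37400 → 37.40% Re-185, 62.60% Re-187.

Re-185: 37.40%, Re-187: 62.60%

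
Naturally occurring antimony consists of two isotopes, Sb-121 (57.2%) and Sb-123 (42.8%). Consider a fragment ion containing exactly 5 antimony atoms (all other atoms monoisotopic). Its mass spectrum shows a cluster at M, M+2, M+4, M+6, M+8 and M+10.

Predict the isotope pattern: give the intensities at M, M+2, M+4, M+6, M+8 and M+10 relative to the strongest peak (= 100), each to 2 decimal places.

17.86 : 66.82 : 100.00 : 74.83 : 27.99 : 4.19

The 5 Sb atoms are independent, so intensities follow the terms of (0.572 + 0.428)^5.
P(M) = 0.572^5 = 0.061232
P(M+2) = 5 × 0.572^4 × 0.428^1 = 0.229086
P(M+4) = 10 × 0.572^3 × 0.428^2 = 0.342827
P(M+6) = 10 × 0.572^2 × 0.428^3 = 0.256521
P(M+8) = 5 × 0.572^1 × 0.428^4 = 0.095971
P(M+10) = 0.428^5 = 0.014362
The M+4 peak is largest (0.342827); scaling to 100 gives 17.86 : 66.82 : 100.00 : 74.83 : 27.99 : 4.19.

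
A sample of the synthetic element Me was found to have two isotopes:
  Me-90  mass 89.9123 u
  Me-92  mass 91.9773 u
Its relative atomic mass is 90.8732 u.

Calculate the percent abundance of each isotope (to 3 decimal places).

Me-90: 53.467%, Me-92: 46.533%

Writing the weighted mean with unknown fraction x of Me-90:
89.9123·x + 91.9773·(1 − x) = 90.8732
(89.9123 − 91.9773)·x = 90.8732 − 91.9773
x = -1.1041 / -2.0650 = 0.53467 → 53.467% Me-90, 46.533% Me-92.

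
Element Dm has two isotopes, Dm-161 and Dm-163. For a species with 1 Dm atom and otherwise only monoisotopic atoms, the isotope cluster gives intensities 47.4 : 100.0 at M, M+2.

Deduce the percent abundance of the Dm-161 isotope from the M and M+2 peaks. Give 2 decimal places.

Let p = fractional abundance of Dm-161. I(M+2)/I(M) = [C(1,1)·p^0·(1−p)] / p^1 = 1·(1−p)/p = 100.0/47.4 = 2.1097
(1−p)/p = 2.1097/1 = 2.1097  ⇒  p = 1/(1 + 2.1097) = 0.3216
Dm-161: 32.16%, Dm-163: 67.84%.

32.16%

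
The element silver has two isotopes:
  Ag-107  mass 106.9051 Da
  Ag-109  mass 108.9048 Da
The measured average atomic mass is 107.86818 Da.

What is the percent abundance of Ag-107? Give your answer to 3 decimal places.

51.839%

Let x be the fractional abundance of Ag-107; then Ag-109 has abundance 1 − x.
106.9051·x + 108.9048·(1 − x) = 107.86818
(106.9051 − 108.9048)·x = 107.86818 − 108.9048
x = -1.03662 / -1.9997 = 0.51839 → 51.839% Ag-107, 48.161% Ag-109.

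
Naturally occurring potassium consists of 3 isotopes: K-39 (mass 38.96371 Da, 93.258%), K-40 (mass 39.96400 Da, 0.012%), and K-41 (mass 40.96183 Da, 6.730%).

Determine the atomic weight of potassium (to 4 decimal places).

The abundance-weighted mean is 0.93258 × 38.96371 + 0.00012 × 39.96400 + 0.06730 × 40.96183
= 36.336777 + 0.004796 + 2.756731 = 39.098304 Da

39.0983 Da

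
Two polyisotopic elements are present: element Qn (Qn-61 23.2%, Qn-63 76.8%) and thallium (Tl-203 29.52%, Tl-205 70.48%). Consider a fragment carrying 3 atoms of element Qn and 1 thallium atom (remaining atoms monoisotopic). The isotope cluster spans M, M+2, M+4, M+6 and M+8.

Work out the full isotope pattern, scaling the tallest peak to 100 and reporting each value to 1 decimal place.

Element Qn pattern (n=3): 0.01248717 : 0.1240105 : 0.4105175 : 0.45298483
Thallium pattern (n=1): 0.2952 : 0.7048
Convolve the two distributions (both contribute in 2-u steps):
  M: 0.01248717×0.2952 = 0.003686
  M+2: 0.01248717×0.7048 + 0.1240105×0.2952 = 0.045409
  M+4: 0.1240105×0.7048 + 0.4105175×0.2952 = 0.208587
  M+6: 0.4105175×0.7048 + 0.45298483×0.2952 = 0.423054
  M+8: 0.45298483×0.7048 = 0.319264
Scale to base peak (0.423054) = 100: 0.9 : 10.7 : 49.3 : 100.0 : 75.5

0.9 : 10.7 : 49.3 : 100.0 : 75.5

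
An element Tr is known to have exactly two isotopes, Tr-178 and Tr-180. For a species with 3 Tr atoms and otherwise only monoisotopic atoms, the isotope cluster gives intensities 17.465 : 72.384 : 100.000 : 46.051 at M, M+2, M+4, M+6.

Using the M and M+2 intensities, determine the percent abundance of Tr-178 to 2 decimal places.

If p is the fraction of Tr that is Tr-178, then I(M+2)/I(M) = [C(3,1)·p^2·(1−p)] / p^3 = 3·(1−p)/p = 72.384/17.465 = 4.1445
(1−p)/p = 4.1445/3 = 1.3815  ⇒  p = 1/(1 + 1.3815) = 0.4199
Tr-178: 41.99%, Tr-180: 58.01%.

41.99%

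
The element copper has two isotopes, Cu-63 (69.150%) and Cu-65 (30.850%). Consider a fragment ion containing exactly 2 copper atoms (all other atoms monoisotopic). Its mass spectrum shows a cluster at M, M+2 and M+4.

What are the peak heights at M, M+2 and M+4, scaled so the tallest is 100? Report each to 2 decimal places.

Each Cu atom is independently Cu-63 (p = 0.69150) or Cu-65 (q = 0.30850); the cluster is the binomial expansion (p + q)^2.
P(M) = 0.69150^2 = 0.478172
P(M+2) = 2 × 0.69150^1 × 0.30850^1 = 0.426656
P(M+4) = 0.30850^2 = 0.095172
The M peak is largest (0.478172); scaling to 100 gives 100.00 : 89.23 : 19.90.

100.00 : 89.23 : 19.90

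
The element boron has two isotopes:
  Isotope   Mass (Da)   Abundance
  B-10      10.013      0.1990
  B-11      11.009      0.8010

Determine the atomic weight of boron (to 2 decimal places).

10.81 Da

The abundance-weighted mean is 0.1990 × 10.013 + 0.8010 × 11.009
= 1.9926 + 8.8182 = 10.8108 Da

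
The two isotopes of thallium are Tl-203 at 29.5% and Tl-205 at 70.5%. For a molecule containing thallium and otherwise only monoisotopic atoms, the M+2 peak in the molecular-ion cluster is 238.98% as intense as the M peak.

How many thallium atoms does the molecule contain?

For n independent Tl atoms, I(M+2)/I(M) = n · (abundance Tl-205) / (abundance Tl-203) = n · 0.705/0.295.
n = 2.3898 × 0.295/0.705 = 1.00 ≈ 1

1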